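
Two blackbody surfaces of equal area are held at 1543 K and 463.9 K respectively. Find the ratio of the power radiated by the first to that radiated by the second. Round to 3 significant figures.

With equal areas, P₁/P₂ = (T₁/T₂)⁴ = (1543/463.9)⁴ = 122.

P₁/P₂ ≈ 122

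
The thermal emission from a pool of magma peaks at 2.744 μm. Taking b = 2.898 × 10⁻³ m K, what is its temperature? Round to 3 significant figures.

Wien's law gives T = b/λ_max = (2.898×10⁻³ m·K)/(2.744×10⁻⁶ m) = 1.06×10³ K.

T ≈ 1.06×10³ K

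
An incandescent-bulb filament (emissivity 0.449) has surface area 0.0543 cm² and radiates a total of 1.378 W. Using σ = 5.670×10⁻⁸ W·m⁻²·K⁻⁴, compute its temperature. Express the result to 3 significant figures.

T ≈ 1.78×10³ K

Area A = 0.0543 cm² = 5.43×10⁻⁶ m².
P = εσAT⁴ ⇒ T = (P/(εσA))^(1/4) = (1.378/(0.449×5.670×10⁻⁸×5.43×10⁻⁶))^(1/4) = 1.78×10³ K.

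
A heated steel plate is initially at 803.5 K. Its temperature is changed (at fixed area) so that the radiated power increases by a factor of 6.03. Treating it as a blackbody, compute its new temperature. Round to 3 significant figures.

T₂ ≈ 1.26×10³ K

P ∝ T⁴, so T₂/T₁ = (P₂/P₁)^(1/4) = (6.03)^(1/4) = 1.56704.
T₂ = 803.5 × 1.56704 = 1.26×10³ K.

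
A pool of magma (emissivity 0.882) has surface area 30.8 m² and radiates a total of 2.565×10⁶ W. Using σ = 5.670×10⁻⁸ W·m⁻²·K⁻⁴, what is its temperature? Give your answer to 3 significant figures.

Area A = 30.8 m².
P = εσAT⁴ ⇒ T = (P/(εσA))^(1/4) = (2.565×10⁶/(0.882×5.670×10⁻⁸×30.8))^(1/4) = 1.14×10³ K.

T ≈ 1.14×10³ K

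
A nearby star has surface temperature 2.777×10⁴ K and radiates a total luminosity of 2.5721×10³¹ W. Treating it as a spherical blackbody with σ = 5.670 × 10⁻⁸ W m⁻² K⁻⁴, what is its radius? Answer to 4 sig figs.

L = 4πR²σT⁴ ⇒ R = √(L/(4πσT⁴)).
σT⁴ = 3.37199×10¹⁰ W/m², so R = √(2.5721×10³¹/(4π×3.37199×10¹⁰)) = 7.791×10⁹ m.

R ≈ 7.791×10⁹ m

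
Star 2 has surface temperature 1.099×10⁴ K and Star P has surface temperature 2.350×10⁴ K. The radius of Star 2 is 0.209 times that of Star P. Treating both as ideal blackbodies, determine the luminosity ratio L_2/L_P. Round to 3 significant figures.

L ∝ R²T⁴, so L_2/L_P = (R_2/R_P)²(T_2/T_P)⁴ = (0.209)² × (1.099×10⁴/2.350×10⁴)⁴ = 0.043681 × 0.0478321 = 2.09×10⁻³.

L_2/L_P ≈ 2.09×10⁻³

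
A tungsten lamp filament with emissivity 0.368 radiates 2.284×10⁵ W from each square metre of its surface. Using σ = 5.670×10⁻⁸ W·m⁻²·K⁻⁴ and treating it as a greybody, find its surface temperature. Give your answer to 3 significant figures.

T ≈ 1.82×10³ K

I = εσT⁴, so T = (I/εσ)^(1/4) = (2.284×10⁵/(0.368×5.670×10⁻⁸))^(1/4) = 1.82×10³ K.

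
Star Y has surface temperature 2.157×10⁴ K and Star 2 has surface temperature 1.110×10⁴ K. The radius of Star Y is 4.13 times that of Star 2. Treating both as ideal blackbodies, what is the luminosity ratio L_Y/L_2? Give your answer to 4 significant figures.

L_Y/L_2 ≈ 243.2

L ∝ R²T⁴, so L_Y/L_2 = (R_Y/R_2)²(T_Y/T_2)⁴ = (4.13)² × (2.157×10⁴/1.110×10⁴)⁴ = 17.0569 × 14.2596 = 243.2.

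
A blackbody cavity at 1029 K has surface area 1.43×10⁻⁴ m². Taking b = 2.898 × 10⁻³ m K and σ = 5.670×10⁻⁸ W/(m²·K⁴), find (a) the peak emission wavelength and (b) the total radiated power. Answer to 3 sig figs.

(a) λ_max = b/T = 2.898×10⁻³/1029 = 2.816×10⁻⁶ m = 2.82×10³ nm.
Area A = 1.43×10⁻⁴ m².
(b) P = σAT⁴ = 5.670×10⁻⁸×1.43×10⁻⁴×(1029)⁴ = 9.09 W.

λ_max ≈ 2.82×10³ nm; P ≈ 9.09 W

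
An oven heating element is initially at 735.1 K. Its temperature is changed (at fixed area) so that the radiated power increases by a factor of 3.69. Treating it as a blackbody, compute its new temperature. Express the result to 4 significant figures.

T₂ ≈ 1019 K

P ∝ T⁴, so T₂/T₁ = (P₂/P₁)^(1/4) = (3.69)^(1/4) = 1.38598.
T₂ = 735.1 × 1.38598 = 1019 K.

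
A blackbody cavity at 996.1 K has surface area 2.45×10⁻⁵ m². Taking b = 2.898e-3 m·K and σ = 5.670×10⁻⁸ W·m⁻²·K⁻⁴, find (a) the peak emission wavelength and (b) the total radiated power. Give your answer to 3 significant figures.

λ_max ≈ 2.91 μm; P ≈ 1.37 W

(a) λ_max = b/T = 2.898×10⁻³/996.1 = 2.909×10⁻⁶ m = 2.91 μm.
Area A = 2.45×10⁻⁵ m².
(b) P = σAT⁴ = 5.670×10⁻⁸×2.45×10⁻⁵×(996.1)⁴ = 1.37 W.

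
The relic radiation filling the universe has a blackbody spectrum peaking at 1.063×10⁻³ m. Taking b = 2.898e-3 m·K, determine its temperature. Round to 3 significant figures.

T ≈ 2.73 K

Wien's law gives T = b/λ_max = (2.898×10⁻³ m·K)/(1.063×10⁻³ m) = 2.73 K.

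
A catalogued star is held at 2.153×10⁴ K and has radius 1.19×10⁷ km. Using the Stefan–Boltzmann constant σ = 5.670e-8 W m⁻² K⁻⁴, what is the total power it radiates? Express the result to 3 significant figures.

P ≈ 2.17×10³¹ W

Surface area A = 4πR² = 4π(1.19×10¹⁰ m)² = 1.77952×10²¹ m².
P = σAT⁴ = 5.670×10⁻⁸ × 1.77952×10²¹ × (2.153×10⁴)⁴ = 2.17×10³¹ W.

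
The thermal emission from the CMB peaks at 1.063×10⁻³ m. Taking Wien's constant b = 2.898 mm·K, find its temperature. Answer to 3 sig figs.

Wien's law gives T = b/λ_max = (2.898×10⁻³ m·K)/(1.063×10⁻³ m) = 2.73 K.

T ≈ 2.73 K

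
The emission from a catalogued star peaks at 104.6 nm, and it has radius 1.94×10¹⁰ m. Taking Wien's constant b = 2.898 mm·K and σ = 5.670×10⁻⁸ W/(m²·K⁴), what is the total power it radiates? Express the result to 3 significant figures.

P ≈ 1.58×10³² W

Wien's law: T = b/λ_max = 2.898×10⁻³/1.046×10⁻⁷ = 27705.5 K.
Surface area A = 4πR² = 4π(1.94×10¹⁰ m)² = 4.72948×10²¹ m².
Then P = σAT⁴ = 5.670×10⁻⁸×4.72948×10²¹×(27705.5)⁴ = 1.58×10³² W.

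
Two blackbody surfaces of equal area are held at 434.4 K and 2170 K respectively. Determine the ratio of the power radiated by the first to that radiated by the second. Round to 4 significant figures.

With equal areas, P₁/P₂ = (T₁/T₂)⁴ = (434.4/2170)⁴ = 1.606×10⁻³.

P₁/P₂ ≈ 1.606×10⁻³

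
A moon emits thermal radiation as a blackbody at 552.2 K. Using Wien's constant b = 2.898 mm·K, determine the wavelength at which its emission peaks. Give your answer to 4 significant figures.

Wien's displacement law: λ_max = b/T = (2.898×10⁻³ m·K)/(552.2 K) = 5.2481×10⁻⁶ m.
That is 5.248 μm, in the infrared range.

λ_max ≈ 5.248 μm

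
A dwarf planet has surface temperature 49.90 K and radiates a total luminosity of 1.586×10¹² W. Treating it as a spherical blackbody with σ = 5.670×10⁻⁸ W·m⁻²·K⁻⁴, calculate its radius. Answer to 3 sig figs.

R ≈ 5.99×10⁵ m

L = 4πR²σT⁴ ⇒ R = √(L/(4πσT⁴)).
σT⁴ = 0.351548 W/m², so R = √(1.586×10¹²/(4π×0.351548)) = 5.99×10⁵ m.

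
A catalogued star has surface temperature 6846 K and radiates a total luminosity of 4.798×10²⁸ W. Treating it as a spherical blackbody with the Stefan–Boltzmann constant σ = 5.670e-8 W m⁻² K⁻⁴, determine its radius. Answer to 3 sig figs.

L = 4πR²σT⁴ ⇒ R = √(L/(4πσT⁴)).
σT⁴ = 1.24546×10⁸ W/m², so R = √(4.798×10²⁸/(4π×1.24546×10⁸)) = 5.54×10⁹ m.

R ≈ 5.54×10⁹ m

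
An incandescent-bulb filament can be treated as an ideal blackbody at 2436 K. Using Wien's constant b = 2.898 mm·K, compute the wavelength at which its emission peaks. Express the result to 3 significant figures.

λ_max ≈ 1.19 μm

Wien's displacement law: λ_max = b/T = (2.898×10⁻³ m·K)/(2436 K) = 1.190×10⁻⁶ m.
That is 1.19 μm, in the infrared range.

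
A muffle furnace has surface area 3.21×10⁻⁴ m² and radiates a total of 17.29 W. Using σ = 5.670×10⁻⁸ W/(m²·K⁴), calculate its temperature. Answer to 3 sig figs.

Area A = 3.21×10⁻⁴ m².
P = σAT⁴ ⇒ T = (P/(σA))^(1/4) = (17.29/(5.670×10⁻⁸×3.21×10⁻⁴))^(1/4) = 987 K.

T ≈ 987 K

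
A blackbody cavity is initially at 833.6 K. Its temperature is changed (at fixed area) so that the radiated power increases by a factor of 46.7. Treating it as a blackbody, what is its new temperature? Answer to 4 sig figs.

T₂ ≈ 2179 K

P ∝ T⁴, so T₂/T₁ = (P₂/P₁)^(1/4) = (46.7)^(1/4) = 2.61414.
T₂ = 833.6 × 2.61414 = 2179 K.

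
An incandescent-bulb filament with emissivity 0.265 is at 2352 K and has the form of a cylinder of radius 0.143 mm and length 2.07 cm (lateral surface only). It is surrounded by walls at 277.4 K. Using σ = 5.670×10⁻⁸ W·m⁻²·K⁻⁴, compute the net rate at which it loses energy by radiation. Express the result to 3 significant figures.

Net loss ≈ 8.55 W

Lateral area A = 2πrL = 2π×1.43×10⁻⁴×0.0207 = 1.85989×10⁻⁵ m².
Net radiated power P_net = εσA(T⁴ − T₀⁴) = 0.265×5.670×10⁻⁸×1.85989×10⁻⁵×(2352⁴ − 277.4⁴).
T⁴ − T₀⁴ = 3.06020×10¹³ − 5.92142×10⁹ = 3.05961×10¹³ K⁴, so P_net = 8.55 W.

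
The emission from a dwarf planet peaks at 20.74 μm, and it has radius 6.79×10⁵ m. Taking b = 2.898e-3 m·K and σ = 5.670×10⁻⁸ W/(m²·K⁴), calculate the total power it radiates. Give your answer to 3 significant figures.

P ≈ 1.25×10¹⁴ W

Wien's law: T = b/λ_max = 2.898×10⁻³/2.074×10⁻⁵ = 139.730 K.
Surface area A = 4πR² = 4π(6.79×10⁵ m)² = 5.79361×10¹² m².
Then P = σAT⁴ = 5.670×10⁻⁸×5.79361×10¹²×(139.730)⁴ = 1.25×10¹⁴ W.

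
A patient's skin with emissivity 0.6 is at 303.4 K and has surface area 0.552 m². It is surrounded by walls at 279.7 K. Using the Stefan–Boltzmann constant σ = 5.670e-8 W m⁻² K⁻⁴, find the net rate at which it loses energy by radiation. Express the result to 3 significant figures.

Net loss ≈ 44.2 W

Area A = 0.552 m².
Net radiated power P_net = εσA(T⁴ − T₀⁴) = 0.6×5.670×10⁻⁸×0.552×(303.4⁴ − 279.7⁴).
T⁴ − T₀⁴ = 8.47349×10⁹ − 6.12026×10⁹ = 2.35323×10⁹ K⁴, so P_net = 44.2 W.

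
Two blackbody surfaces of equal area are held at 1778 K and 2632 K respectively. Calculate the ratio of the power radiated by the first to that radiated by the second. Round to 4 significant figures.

P₁/P₂ ≈ 0.2082

With equal areas, P₁/P₂ = (T₁/T₂)⁴ = (1778/2632)⁴ = 0.2082.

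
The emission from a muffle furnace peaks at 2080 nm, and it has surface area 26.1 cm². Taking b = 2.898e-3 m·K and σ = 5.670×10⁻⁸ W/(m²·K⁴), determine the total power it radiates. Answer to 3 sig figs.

Wien's law: T = b/λ_max = 2.898×10⁻³/2.080×10⁻⁶ = 1393.27 K.
Area A = 26.1 cm² = 2.61×10⁻³ m².
Then P = σAT⁴ = 5.670×10⁻⁸×2.61×10⁻³×(1393.27)⁴ = 558 W.

P ≈ 558 W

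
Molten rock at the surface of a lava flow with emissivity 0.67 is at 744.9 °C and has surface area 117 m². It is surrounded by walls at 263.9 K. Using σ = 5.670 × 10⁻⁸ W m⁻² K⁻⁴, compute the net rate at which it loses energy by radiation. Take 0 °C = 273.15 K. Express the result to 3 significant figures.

T = 744.9 °C + 273.15 = 1018.05 K.
Area A = 117 m².
Net radiated power P_net = εσA(T⁴ − T₀⁴) = 0.67×5.670×10⁻⁸×117×(1018.05⁴ − 263.9⁴).
T⁴ − T₀⁴ = 1.07418×10¹² − 4.85018×10⁹ = 1.06933×10¹² K⁴, so P_net = 4.75×10⁶ W.

Net loss ≈ 4.75×10⁶ W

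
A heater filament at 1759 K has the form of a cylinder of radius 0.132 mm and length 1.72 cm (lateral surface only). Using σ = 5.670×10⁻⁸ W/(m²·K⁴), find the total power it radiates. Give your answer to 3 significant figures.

P ≈ 7.74 W

Lateral area A = 2πrL = 2π×1.32×10⁻⁴×0.0172 = 1.42653×10⁻⁵ m².
P = σAT⁴ = 5.670×10⁻⁸ × 1.42653×10⁻⁵ × (1759)⁴ = 7.74 W.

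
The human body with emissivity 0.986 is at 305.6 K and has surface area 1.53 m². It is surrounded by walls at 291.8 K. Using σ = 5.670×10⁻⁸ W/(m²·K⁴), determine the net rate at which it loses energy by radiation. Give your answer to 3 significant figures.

Area A = 1.53 m².
Net radiated power P_net = εσA(T⁴ − T₀⁴) = 0.986×5.670×10⁻⁸×1.53×(305.6⁴ − 291.8⁴).
T⁴ − T₀⁴ = 8.72195×10⁹ − 7.25005×10⁹ = 1.47190×10⁹ K⁴, so P_net = 126 W.

Net loss ≈ 126 W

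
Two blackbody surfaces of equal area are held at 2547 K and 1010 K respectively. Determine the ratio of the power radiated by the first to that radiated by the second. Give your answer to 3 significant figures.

With equal areas, P₁/P₂ = (T₁/T₂)⁴ = (2547/1010)⁴ = 40.4.

P₁/P₂ ≈ 40.4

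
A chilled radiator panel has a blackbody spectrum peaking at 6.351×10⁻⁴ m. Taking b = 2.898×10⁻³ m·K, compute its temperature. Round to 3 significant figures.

T ≈ 4.56 K

Wien's law gives T = b/λ_max = (2.898×10⁻³ m·K)/(6.351×10⁻⁴ m) = 4.56 K.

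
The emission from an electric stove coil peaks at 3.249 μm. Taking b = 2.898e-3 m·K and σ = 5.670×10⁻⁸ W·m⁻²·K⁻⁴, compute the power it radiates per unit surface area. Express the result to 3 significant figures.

Wien's law: T = b/λ_max = 2.898×10⁻³/3.249×10⁻⁶ = 891.967 K.
Then I = σT⁴ = 5.670×10⁻⁸×(891.967)⁴ = 3.59×10⁴ W/m².

I ≈ 3.59×10⁴ W/m²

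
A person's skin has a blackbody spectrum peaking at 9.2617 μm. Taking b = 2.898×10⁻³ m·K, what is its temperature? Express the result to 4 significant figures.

Wien's law gives T = b/λ_max = (2.898×10⁻³ m·K)/(9.2617×10⁻⁶ m) = 312.9 K.

T ≈ 312.9 K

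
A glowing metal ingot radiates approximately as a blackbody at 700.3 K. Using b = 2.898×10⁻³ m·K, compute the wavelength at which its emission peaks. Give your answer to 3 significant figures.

λ_max ≈ 4.14 μm

Wien's displacement law: λ_max = b/T = (2.898×10⁻³ m·K)/(700.3 K) = 4.138×10⁻⁶ m.
That is 4.14 μm, in the infrared range.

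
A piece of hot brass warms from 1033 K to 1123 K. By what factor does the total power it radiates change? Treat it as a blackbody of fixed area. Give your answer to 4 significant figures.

P₂/P₁ ≈ 1.397

P ∝ T⁴, so P₂/P₁ = (T₂/T₁)⁴ = (1123/1033)⁴ = (1.08712)⁴ = 1.397.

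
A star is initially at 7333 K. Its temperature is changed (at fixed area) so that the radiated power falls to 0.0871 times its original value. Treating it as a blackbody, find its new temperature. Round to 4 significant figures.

P ∝ T⁴, so T₂/T₁ = (P₂/P₁)^(1/4) = (0.0871)^(1/4) = 0.543256.
T₂ = 7333 × 0.543256 = 3984 K.

T₂ ≈ 3984 K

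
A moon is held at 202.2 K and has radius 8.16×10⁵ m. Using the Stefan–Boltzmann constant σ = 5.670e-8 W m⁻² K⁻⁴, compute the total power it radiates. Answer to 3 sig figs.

P ≈ 7.93×10¹⁴ W

Surface area A = 4πR² = 4π(8.16×10⁵ m)² = 8.36739×10¹² m².
P = σAT⁴ = 5.670×10⁻⁸ × 8.36739×10¹² × (202.2)⁴ = 7.93×10¹⁴ W.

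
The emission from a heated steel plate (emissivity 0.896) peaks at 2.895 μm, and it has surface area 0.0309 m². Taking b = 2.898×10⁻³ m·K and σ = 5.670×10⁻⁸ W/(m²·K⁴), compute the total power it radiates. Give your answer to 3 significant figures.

P ≈ 1.58×10³ W

Wien's law: T = b/λ_max = 2.898×10⁻³/2.895×10⁻⁶ = 1001.04 K.
Area A = 0.0309 m².
Then P = εσAT⁴ = 0.896×5.670×10⁻⁸×0.0309×(1001.04)⁴ = 1.58×10³ W.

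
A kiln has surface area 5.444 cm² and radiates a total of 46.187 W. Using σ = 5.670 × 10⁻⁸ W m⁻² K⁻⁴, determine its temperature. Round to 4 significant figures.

Area A = 5.444 cm² = 5.444×10⁻⁴ m².
P = σAT⁴ ⇒ T = (P/(σA))^(1/4) = (46.187/(5.670×10⁻⁸×5.444×10⁻⁴))^(1/4) = 1106 K.

T ≈ 1106 K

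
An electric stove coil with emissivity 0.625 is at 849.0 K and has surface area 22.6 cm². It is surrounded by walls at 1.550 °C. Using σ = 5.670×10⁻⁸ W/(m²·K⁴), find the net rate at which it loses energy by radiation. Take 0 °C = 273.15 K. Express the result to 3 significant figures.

Net loss ≈ 41.2 W

Surroundings: T = 1.550 °C + 273.15 = 274.700 K.
Area A = 22.6 cm² = 2.26×10⁻³ m².
Net radiated power P_net = εσA(T⁴ − T₀⁴) = 0.625×5.670×10⁻⁸×2.26×10⁻³×(849.0⁴ − 274.700⁴).
T⁴ − T₀⁴ = 5.19554×10¹¹ − 5.69423×10⁹ = 5.13860×10¹¹ K⁴, so P_net = 41.2 W.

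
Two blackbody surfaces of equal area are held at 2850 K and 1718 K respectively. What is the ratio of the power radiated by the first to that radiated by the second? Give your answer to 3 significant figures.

With equal areas, P₁/P₂ = (T₁/T₂)⁴ = (2850/1718)⁴ = 7.57.

P₁/P₂ ≈ 7.57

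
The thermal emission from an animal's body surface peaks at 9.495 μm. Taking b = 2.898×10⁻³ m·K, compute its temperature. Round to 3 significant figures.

Wien's law gives T = b/λ_max = (2.898×10⁻³ m·K)/(9.495×10⁻⁶ m) = 305 K.

T ≈ 305 K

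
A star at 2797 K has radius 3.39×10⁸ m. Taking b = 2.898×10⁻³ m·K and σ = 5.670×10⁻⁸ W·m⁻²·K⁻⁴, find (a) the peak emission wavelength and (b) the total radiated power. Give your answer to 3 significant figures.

(a) λ_max = b/T = 2.898×10⁻³/2797 = 1.036×10⁻⁶ m = 1.04×10³ nm.
Surface area A = 4πR² = 4π(3.39×10⁸ m)² = 1.44414×10¹⁸ m².
(b) P = σAT⁴ = 5.670×10⁻⁸×1.44414×10¹⁸×(2797)⁴ = 5.01×10²⁴ W.

λ_max ≈ 1.04×10³ nm; P ≈ 5.01×10²⁴ W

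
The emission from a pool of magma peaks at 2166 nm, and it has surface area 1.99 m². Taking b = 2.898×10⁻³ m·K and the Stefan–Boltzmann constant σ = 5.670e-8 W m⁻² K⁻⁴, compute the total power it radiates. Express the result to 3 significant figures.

Wien's law: T = b/λ_max = 2.898×10⁻³/2.166×10⁻⁶ = 1337.95 K.
Area A = 1.99 m².
Then P = σAT⁴ = 5.670×10⁻⁸×1.99×(1337.95)⁴ = 3.62×10⁵ W.

P ≈ 3.62×10⁵ W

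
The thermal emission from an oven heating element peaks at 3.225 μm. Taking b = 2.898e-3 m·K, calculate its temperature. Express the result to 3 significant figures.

T ≈ 899 K

Wien's law gives T = b/λ_max = (2.898×10⁻³ m·K)/(3.225×10⁻⁶ m) = 899 K.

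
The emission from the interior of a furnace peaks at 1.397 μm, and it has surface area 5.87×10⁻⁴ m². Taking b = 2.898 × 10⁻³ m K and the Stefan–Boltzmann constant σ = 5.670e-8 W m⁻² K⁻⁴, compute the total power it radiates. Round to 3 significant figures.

P ≈ 616 W

Wien's law: T = b/λ_max = 2.898×10⁻³/1.397×10⁻⁶ = 2074.45 K.
Area A = 5.87×10⁻⁴ m².
Then P = σAT⁴ = 5.670×10⁻⁸×5.87×10⁻⁴×(2074.45)⁴ = 616 W.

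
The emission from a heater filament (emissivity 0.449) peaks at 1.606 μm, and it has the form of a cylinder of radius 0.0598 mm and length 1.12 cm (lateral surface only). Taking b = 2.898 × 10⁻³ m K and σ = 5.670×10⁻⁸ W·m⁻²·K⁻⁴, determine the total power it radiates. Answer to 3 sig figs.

Wien's law: T = b/λ_max = 2.898×10⁻³/1.606×10⁻⁶ = 1804.48 K.
Lateral area A = 2πrL = 2π×5.98×10⁻⁵×0.0112 = 4.20823×10⁻⁶ m².
Then P = εσAT⁴ = 0.449×5.670×10⁻⁸×4.20823×10⁻⁶×(1804.48)⁴ = 1.14 W.

P ≈ 1.14 W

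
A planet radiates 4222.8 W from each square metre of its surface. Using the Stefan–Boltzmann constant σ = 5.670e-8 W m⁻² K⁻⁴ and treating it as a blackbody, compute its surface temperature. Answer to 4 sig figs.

I = σT⁴, so T = (I/σ)^(1/4) = (4222.8/(5.670×10⁻⁸))^(1/4) = 522.4 K.

T ≈ 522.4 K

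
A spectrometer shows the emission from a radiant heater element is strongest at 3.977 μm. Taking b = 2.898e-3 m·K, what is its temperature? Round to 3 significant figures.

T ≈ 729 K

Wien's law gives T = b/λ_max = (2.898×10⁻³ m·K)/(3.977×10⁻⁶ m) = 729 K.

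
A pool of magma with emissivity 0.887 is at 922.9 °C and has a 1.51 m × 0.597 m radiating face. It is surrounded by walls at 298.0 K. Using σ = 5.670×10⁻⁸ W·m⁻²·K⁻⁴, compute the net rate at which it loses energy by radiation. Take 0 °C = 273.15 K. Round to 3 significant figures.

T = 922.9 °C + 273.15 = 1196.05 K.
Area A = 1.51 × 0.597 = 0.90147 m².
Net radiated power P_net = εσA(T⁴ − T₀⁴) = 0.887×5.670×10⁻⁸×0.90147×(1196.05⁴ − 298.0⁴).
T⁴ − T₀⁴ = 2.04643×10¹² − 7.88615×10⁹ = 2.03854×10¹² K⁴, so P_net = 9.24×10⁴ W.

Net loss ≈ 9.24×10⁴ W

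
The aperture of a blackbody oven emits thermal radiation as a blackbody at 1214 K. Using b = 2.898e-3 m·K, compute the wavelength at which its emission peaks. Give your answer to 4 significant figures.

Wien's displacement law: λ_max = b/T = (2.898×10⁻³ m·K)/(1214 K) = 2.3871×10⁻⁶ m.
That is 2.387 μm, in the infrared range.

λ_max ≈ 2.387 μm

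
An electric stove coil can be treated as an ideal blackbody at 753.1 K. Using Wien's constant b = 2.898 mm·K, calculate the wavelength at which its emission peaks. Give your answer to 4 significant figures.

Wien's displacement law: λ_max = b/T = (2.898×10⁻³ m·K)/(753.1 K) = 3.8481×10⁻⁶ m.
That is 3.848 μm, in the infrared range.

λ_max ≈ 3.848 μm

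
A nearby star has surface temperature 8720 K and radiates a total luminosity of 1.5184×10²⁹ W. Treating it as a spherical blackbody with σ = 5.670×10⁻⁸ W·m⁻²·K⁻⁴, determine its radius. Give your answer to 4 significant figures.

R ≈ 6.071×10⁹ m

L = 4πR²σT⁴ ⇒ R = √(L/(4πσT⁴)).
σT⁴ = 3.27830×10⁸ W/m², so R = √(1.5184×10²⁹/(4π×3.27830×10⁸)) = 6.071×10⁹ m.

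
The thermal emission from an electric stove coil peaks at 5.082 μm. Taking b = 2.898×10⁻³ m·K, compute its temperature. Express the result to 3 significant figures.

T ≈ 570 K

Wien's law gives T = b/λ_max = (2.898×10⁻³ m·K)/(5.082×10⁻⁶ m) = 570 K.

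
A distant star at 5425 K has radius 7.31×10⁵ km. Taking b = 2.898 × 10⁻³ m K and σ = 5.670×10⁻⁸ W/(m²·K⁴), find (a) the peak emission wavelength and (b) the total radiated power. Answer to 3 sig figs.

(a) λ_max = b/T = 2.898×10⁻³/5425 = 5.342×10⁻⁷ m = 534 nm.
Surface area A = 4πR² = 4π(7.31×10⁸ m)² = 6.71498×10¹⁸ m².
(b) P = σAT⁴ = 5.670×10⁻⁸×6.71498×10¹⁸×(5425)⁴ = 3.30×10²⁶ W.

λ_max ≈ 534 nm; P ≈ 3.30×10²⁶ W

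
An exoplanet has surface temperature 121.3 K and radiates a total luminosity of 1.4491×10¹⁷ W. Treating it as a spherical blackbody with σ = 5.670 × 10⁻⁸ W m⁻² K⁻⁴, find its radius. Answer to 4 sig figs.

L = 4πR²σT⁴ ⇒ R = √(L/(4πσT⁴)).
σT⁴ = 12.2751 W/m², so R = √(1.4491×10¹⁷/(4π×12.2751)) = 3.065×10⁷ m.

R ≈ 3.065×10⁷ m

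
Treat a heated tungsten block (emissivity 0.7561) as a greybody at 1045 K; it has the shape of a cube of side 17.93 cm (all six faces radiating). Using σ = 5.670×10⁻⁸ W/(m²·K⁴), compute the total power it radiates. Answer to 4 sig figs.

P ≈ 9861 W

Area A = 6s² = 6×(0.1793 m)² = 0.192891 m².
P = εσAT⁴ = 0.7561 × 5.670×10⁻⁸ × 0.192891 × (1045)⁴ = 9861 W.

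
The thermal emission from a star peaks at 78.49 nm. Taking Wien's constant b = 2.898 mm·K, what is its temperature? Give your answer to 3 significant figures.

Wien's law gives T = b/λ_max = (2.898×10⁻³ m·K)/(7.849×10⁻⁸ m) = 3.69×10⁴ K.

T ≈ 3.69×10⁴ K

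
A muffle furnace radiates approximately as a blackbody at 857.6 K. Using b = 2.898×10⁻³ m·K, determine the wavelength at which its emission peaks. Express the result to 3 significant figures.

Wien's displacement law: λ_max = b/T = (2.898×10⁻³ m·K)/(857.6 K) = 3.379×10⁻⁶ m.
That is 3.38 μm, in the infrared range.

λ_max ≈ 3.38 μm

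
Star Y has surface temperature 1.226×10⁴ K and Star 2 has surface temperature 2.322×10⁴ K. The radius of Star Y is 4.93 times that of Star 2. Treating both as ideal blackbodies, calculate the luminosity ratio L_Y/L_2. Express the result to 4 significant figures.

L ∝ R²T⁴, so L_Y/L_2 = (R_Y/R_2)²(T_Y/T_2)⁴ = (4.93)² × (1.226×10⁴/2.322×10⁴)⁴ = 24.3049 × 0.0777165 = 1.889.

L_Y/L_2 ≈ 1.889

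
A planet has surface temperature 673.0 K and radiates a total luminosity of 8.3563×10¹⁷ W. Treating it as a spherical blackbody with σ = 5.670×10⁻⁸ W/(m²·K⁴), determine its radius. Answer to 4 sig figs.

L = 4πR²σT⁴ ⇒ R = √(L/(4πσT⁴)).
σT⁴ = 11631.7 W/m², so R = √(8.3563×10¹⁷/(4π×11631.7)) = 2.391×10⁶ m.

R ≈ 2.391×10⁶ m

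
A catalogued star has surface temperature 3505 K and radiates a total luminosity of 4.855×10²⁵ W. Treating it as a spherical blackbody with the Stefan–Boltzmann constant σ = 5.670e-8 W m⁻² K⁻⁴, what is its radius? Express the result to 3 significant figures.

R ≈ 6.72×10⁸ m

L = 4πR²σT⁴ ⇒ R = √(L/(4πσT⁴)).
σT⁴ = 8.55727×10⁶ W/m², so R = √(4.855×10²⁵/(4π×8.55727×10⁶)) = 6.72×10⁸ m.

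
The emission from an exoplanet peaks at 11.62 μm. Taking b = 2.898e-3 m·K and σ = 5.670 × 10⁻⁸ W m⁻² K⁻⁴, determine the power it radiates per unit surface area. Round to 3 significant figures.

Wien's law: T = b/λ_max = 2.898×10⁻³/1.162×10⁻⁵ = 249.398 K.
Then I = σT⁴ = 5.670×10⁻⁸×(249.398)⁴ = 219 W/m².

I ≈ 219 W/m²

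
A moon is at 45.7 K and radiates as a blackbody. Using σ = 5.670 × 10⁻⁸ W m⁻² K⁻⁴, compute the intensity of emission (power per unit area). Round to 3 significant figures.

I ≈ 0.247 W/m²

Stefan–Boltzmann: I = σT⁴ = 5.670×10⁻⁸ × (45.7)⁴ = 0.247 W/m².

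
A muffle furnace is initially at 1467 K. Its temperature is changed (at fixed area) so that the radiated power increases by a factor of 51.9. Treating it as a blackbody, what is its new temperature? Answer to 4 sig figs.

T₂ ≈ 3938 K

P ∝ T⁴, so T₂/T₁ = (P₂/P₁)^(1/4) = (51.9)^(1/4) = 2.68406.
T₂ = 1467 × 2.68406 = 3938 K.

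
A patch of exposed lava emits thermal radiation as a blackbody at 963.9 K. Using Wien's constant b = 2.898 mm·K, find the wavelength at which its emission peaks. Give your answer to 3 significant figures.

λ_max ≈ 3.01 μm

Wien's displacement law: λ_max = b/T = (2.898×10⁻³ m·K)/(963.9 K) = 3.007×10⁻⁶ m.
That is 3.01 μm, in the infrared range.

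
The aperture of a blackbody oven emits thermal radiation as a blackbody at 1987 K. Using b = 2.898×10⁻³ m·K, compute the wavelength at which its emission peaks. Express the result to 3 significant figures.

Wien's displacement law: λ_max = b/T = (2.898×10⁻³ m·K)/(1987 K) = 1.458×10⁻⁶ m.
That is 1.46×10³ nm, in the infrared range.

λ_max ≈ 1.46×10³ nm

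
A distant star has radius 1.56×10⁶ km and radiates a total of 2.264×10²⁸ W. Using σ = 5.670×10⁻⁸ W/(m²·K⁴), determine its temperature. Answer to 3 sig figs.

T ≈ 1.07×10⁴ K

Surface area A = 4πR² = 4π(1.56×10⁹ m)² = 3.05815×10¹⁹ m².
P = σAT⁴ ⇒ T = (P/(σA))^(1/4) = (2.264×10²⁸/(5.670×10⁻⁸×3.05815×10¹⁹))^(1/4) = 1.07×10⁴ K.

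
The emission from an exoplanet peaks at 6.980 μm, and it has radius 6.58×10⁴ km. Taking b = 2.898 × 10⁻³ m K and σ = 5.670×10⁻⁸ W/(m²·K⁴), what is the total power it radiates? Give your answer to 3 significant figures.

Wien's law: T = b/λ_max = 2.898×10⁻³/6.980×10⁻⁶ = 415.186 K.
Surface area A = 4πR² = 4π(6.58×10⁷ m)² = 5.44079×10¹⁶ m².
Then P = σAT⁴ = 5.670×10⁻⁸×5.44079×10¹⁶×(415.186)⁴ = 9.17×10¹⁹ W.

P ≈ 9.17×10¹⁹ W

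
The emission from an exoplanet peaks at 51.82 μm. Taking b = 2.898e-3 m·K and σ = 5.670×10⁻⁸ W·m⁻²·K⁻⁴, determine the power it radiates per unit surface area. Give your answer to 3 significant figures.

I ≈ 0.555 W/m²

Wien's law: T = b/λ_max = 2.898×10⁻³/5.182×10⁻⁵ = 55.9244 K.
Then I = σT⁴ = 5.670×10⁻⁸×(55.9244)⁴ = 0.555 W/m².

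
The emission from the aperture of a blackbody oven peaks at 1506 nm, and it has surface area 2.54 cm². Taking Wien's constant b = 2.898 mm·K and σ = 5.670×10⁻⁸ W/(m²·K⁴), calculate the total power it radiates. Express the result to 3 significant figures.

P ≈ 197 W

Wien's law: T = b/λ_max = 2.898×10⁻³/1.506×10⁻⁶ = 1924.30 K.
Area A = 2.54 cm² = 2.54×10⁻⁴ m².
Then P = σAT⁴ = 5.670×10⁻⁸×2.54×10⁻⁴×(1924.30)⁴ = 197 W.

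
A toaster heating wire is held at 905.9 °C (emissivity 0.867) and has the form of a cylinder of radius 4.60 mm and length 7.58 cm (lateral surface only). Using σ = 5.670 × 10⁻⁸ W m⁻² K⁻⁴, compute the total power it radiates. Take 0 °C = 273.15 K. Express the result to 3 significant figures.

T = 905.9 °C + 273.15 = 1179.05 K.
Lateral area A = 2πrL = 2π×4.60×10⁻³×0.0758 = 2.19082×10⁻³ m².
P = εσAT⁴ = 0.867 × 5.670×10⁻⁸ × 2.19082×10⁻³ × (1179.05)⁴ = 208 W.

P ≈ 208 W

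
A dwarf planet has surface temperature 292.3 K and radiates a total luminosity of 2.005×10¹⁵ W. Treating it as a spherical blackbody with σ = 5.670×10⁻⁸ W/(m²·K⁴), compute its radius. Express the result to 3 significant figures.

L = 4πR²σT⁴ ⇒ R = √(L/(4πσT⁴)).
σT⁴ = 413.903 W/m², so R = √(2.005×10¹⁵/(4π×413.903)) = 6.21×10⁵ m.

R ≈ 6.21×10⁵ m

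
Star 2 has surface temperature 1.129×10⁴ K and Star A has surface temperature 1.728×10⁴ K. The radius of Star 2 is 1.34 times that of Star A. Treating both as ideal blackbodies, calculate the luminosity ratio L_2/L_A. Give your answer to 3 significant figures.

L ∝ R²T⁴, so L_2/L_A = (R_2/R_A)²(T_2/T_A)⁴ = (1.34)² × (1.129×10⁴/1.728×10⁴)⁴ = 1.7956 × 0.182222 = 0.327.

L_2/L_A ≈ 0.327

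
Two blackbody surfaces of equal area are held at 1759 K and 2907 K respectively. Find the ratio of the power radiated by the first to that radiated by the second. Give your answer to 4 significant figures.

With equal areas, P₁/P₂ = (T₁/T₂)⁴ = (1759/2907)⁴ = 0.1341.

P₁/P₂ ≈ 0.1341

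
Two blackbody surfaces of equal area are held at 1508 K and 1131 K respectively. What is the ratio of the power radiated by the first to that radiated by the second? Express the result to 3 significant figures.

With equal areas, P₁/P₂ = (T₁/T₂)⁴ = (1508/1131)⁴ = 3.16.

P₁/P₂ ≈ 3.16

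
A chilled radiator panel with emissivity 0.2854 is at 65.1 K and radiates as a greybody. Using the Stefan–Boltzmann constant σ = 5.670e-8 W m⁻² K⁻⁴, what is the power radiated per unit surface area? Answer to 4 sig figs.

Stefan–Boltzmann: I = εσT⁴ = 0.2854 × 5.670×10⁻⁸ × (65.1)⁴ = 0.2906 W/m².

I ≈ 0.2906 W/m²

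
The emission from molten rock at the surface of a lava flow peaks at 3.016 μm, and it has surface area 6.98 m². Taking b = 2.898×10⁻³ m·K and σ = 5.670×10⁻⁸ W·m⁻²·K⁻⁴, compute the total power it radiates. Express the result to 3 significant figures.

P ≈ 3.37×10⁵ W

Wien's law: T = b/λ_max = 2.898×10⁻³/3.016×10⁻⁶ = 960.875 K.
Area A = 6.98 m².
Then P = σAT⁴ = 5.670×10⁻⁸×6.98×(960.875)⁴ = 3.37×10⁵ W.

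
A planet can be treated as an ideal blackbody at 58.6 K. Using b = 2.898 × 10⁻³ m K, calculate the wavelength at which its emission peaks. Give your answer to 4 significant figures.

λ_max ≈ 49.45 μm

Wien's displacement law: λ_max = b/T = (2.898×10⁻³ m·K)/(58.6 K) = 4.9454×10⁻⁵ m.
That is 49.45 μm, in the infrared range.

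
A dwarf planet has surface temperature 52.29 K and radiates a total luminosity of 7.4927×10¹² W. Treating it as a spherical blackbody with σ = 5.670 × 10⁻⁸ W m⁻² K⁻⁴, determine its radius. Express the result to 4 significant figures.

R ≈ 1.186×10⁶ m

L = 4πR²σT⁴ ⇒ R = √(L/(4πσT⁴)).
σT⁴ = 0.423894 W/m², so R = √(7.4927×10¹²/(4π×0.423894)) = 1.186×10⁶ m.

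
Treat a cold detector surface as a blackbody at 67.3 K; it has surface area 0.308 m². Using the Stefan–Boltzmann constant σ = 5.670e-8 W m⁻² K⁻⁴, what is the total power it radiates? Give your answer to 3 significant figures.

P ≈ 0.358 W

Area A = 0.308 m².
P = σAT⁴ = 5.670×10⁻⁸ × 0.308 × (67.3)⁴ = 0.358 W.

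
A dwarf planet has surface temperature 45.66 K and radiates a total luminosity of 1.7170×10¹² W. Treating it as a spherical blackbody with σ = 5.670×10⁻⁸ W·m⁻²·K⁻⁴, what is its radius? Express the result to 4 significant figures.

L = 4πR²σT⁴ ⇒ R = √(L/(4πσT⁴)).
σT⁴ = 0.246449 W/m², so R = √(1.7170×10¹²/(4π×0.246449)) = 7.446×10⁵ m.

R ≈ 7.446×10⁵ m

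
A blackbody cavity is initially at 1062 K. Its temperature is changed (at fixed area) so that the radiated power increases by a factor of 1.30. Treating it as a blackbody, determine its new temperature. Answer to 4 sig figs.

P ∝ T⁴, so T₂/T₁ = (P₂/P₁)^(1/4) = (1.30)^(1/4) = 1.06779.
T₂ = 1062 × 1.06779 = 1134 K.

T₂ ≈ 1134 K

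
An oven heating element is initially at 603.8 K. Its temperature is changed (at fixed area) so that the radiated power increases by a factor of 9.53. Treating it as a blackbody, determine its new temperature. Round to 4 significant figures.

T₂ ≈ 1061 K

P ∝ T⁴, so T₂/T₁ = (P₂/P₁)^(1/4) = (9.53)^(1/4) = 1.75701.
T₂ = 603.8 × 1.75701 = 1061 K.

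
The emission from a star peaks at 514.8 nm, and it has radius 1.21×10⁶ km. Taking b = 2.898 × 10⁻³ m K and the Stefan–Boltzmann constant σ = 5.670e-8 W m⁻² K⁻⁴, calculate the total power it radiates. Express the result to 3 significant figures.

P ≈ 1.05×10²⁷ W

Wien's law: T = b/λ_max = 2.898×10⁻³/5.148×10⁻⁷ = 5629.37 K.
Surface area A = 4πR² = 4π(1.21×10⁹ m)² = 1.83984×10¹⁹ m².
Then P = σAT⁴ = 5.670×10⁻⁸×1.83984×10¹⁹×(5629.37)⁴ = 1.05×10²⁷ W.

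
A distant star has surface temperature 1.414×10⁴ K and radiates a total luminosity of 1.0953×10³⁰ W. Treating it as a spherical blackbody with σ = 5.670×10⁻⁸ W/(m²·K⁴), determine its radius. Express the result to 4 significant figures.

R ≈ 6.201×10⁹ m

L = 4πR²σT⁴ ⇒ R = √(L/(4πσT⁴)).
σT⁴ = 2.26663×10⁹ W/m², so R = √(1.0953×10³⁰/(4π×2.26663×10⁹)) = 6.201×10⁹ m.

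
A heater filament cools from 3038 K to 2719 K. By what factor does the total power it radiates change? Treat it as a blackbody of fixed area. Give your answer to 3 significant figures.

P₂/P₁ ≈ 0.642

P ∝ T⁴, so P₂/P₁ = (T₂/T₁)⁴ = (2719/3038)⁴ = (0.894997)⁴ = 0.642.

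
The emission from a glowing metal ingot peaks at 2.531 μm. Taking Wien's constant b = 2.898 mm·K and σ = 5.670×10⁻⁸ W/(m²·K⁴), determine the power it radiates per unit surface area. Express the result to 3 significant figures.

Wien's law: T = b/λ_max = 2.898×10⁻³/2.531×10⁻⁶ = 1145.00 K.
Then I = σT⁴ = 5.670×10⁻⁸×(1145.00)⁴ = 9.75×10⁴ W/m².

I ≈ 9.75×10⁴ W/m²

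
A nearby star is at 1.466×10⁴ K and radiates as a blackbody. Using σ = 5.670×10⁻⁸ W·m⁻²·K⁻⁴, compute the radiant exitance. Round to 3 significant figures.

Stefan–Boltzmann: I = σT⁴ = 5.670×10⁻⁸ × (1.466×10⁴)⁴ = 2.62×10⁹ W/m².

I ≈ 2.62×10⁹ W/m²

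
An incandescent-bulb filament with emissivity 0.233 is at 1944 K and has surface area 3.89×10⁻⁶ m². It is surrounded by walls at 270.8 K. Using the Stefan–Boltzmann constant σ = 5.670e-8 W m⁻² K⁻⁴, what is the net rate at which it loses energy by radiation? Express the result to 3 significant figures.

Net loss ≈ 0.734 W

Area A = 3.89×10⁻⁶ m².
Net radiated power P_net = εσA(T⁴ − T₀⁴) = 0.233×5.670×10⁻⁸×3.89×10⁻⁶×(1944⁴ − 270.8⁴).
T⁴ − T₀⁴ = 1.42819×10¹³ − 5.37768×10⁹ = 1.42765×10¹³ K⁴, so P_net = 0.734 W.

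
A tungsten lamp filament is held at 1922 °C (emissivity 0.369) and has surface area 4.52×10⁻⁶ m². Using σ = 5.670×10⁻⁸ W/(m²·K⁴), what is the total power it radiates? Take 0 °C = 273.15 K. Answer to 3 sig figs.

P ≈ 2.20 W

T = 1922 °C + 273.15 = 2195.15 K.
Area A = 4.52×10⁻⁶ m².
P = εσAT⁴ = 0.369 × 5.670×10⁻⁸ × 4.52×10⁻⁶ × (2195.15)⁴ = 2.20 W.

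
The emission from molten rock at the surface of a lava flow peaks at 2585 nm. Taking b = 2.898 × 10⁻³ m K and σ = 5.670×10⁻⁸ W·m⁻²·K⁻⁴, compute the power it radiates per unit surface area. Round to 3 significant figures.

I ≈ 8.96×10⁴ W/m²

Wien's law: T = b/λ_max = 2.898×10⁻³/2.585×10⁻⁶ = 1121.08 K.
Then I = σT⁴ = 5.670×10⁻⁸×(1121.08)⁴ = 8.96×10⁴ W/m².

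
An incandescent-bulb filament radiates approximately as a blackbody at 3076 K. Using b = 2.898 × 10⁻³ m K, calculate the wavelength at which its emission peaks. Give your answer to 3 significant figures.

λ_max ≈ 942 nm

Wien's displacement law: λ_max = b/T = (2.898×10⁻³ m·K)/(3076 K) = 9.421×10⁻⁷ m.
That is 942 nm, in the infrared range.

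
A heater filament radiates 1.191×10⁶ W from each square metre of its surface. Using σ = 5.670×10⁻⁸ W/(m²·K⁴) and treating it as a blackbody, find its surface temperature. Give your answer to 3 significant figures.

I = σT⁴, so T = (I/σ)^(1/4) = (1.191×10⁶/(5.670×10⁻⁸))^(1/4) = 2.14×10³ K.

T ≈ 2.14×10³ K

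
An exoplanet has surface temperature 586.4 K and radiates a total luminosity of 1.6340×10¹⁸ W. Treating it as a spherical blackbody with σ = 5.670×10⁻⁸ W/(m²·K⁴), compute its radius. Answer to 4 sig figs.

R ≈ 4.404×10⁶ m

L = 4πR²σT⁴ ⇒ R = √(L/(4πσT⁴)).
σT⁴ = 6704.38 W/m², so R = √(1.6340×10¹⁸/(4π×6704.38)) = 4.404×10⁶ m.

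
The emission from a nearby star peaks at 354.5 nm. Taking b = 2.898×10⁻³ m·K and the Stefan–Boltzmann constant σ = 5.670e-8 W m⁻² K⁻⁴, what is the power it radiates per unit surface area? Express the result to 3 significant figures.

I ≈ 2.53×10⁸ W/m²

Wien's law: T = b/λ_max = 2.898×10⁻³/3.545×10⁻⁷ = 8174.89 K.
Then I = σT⁴ = 5.670×10⁻⁸×(8174.89)⁴ = 2.53×10⁸ W/m².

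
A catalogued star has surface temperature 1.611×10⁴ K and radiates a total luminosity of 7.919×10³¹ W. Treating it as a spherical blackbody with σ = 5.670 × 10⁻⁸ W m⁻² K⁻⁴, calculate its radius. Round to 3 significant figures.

R ≈ 4.06×10¹⁰ m

L = 4πR²σT⁴ ⇒ R = √(L/(4πσT⁴)).
σT⁴ = 3.81914×10⁹ W/m², so R = √(7.919×10³¹/(4π×3.81914×10⁹)) = 4.06×10¹⁰ m.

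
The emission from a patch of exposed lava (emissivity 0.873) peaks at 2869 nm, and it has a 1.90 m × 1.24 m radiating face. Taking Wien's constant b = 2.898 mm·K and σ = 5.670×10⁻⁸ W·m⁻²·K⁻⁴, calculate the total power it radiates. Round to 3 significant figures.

Wien's law: T = b/λ_max = 2.898×10⁻³/2.869×10⁻⁶ = 1010.11 K.
Area A = 1.90 × 1.24 = 2.356 m².
Then P = εσAT⁴ = 0.873×5.670×10⁻⁸×2.356×(1010.11)⁴ = 1.21×10⁵ W.

P ≈ 1.21×10⁵ W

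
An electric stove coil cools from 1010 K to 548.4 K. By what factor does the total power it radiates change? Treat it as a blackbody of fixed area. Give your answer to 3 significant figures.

P ∝ T⁴, so P₂/P₁ = (T₂/T₁)⁴ = (548.4/1010)⁴ = (0.542970)⁴ = 0.0869.

P₂/P₁ ≈ 0.0869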